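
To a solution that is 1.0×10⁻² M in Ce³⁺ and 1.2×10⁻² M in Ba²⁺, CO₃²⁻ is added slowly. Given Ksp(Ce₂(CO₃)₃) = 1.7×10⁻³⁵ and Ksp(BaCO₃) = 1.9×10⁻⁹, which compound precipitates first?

Ce₂(CO₃)₃

Precipitation of each salt begins when its ion product equals Ksp.
For Ce₂(CO₃)₃: [CO₃²⁻] = (Ksp/[Ce³⁺]^2)^(1/3) = 5.5×10⁻¹¹ M
For BaCO₃: [CO₃²⁻] = (Ksp/[Ba²⁺]) = 1.6×10⁻⁷ M
The smaller threshold [CO₃²⁻] is reached first, so Ce₂(CO₃)₃ precipitates first.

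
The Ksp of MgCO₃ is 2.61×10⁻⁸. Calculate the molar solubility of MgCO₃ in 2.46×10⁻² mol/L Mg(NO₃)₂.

MgCO₃(s) ⇌ Mg²⁺(aq) + CO₃²⁻(aq)
Let s be the solubility of MgCO₃ here. The common ion gives [Mg²⁺] ≈ 2.46×10⁻² mol/L, and [CO₃²⁻] = s.
Ksp = [Mg²⁺][CO₃²⁻] = (2.46×10⁻²)s
s = 2.61×10⁻⁸ / (2.46×10⁻²) = 1.06×10⁻⁶
s = 1.06×10⁻⁶ mol/L

1.06×10⁻⁶ M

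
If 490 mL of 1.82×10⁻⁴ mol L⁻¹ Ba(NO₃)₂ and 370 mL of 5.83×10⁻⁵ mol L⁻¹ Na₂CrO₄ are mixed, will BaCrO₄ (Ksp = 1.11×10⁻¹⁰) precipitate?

The combined volume is 860 mL.
[Ba²⁺] = (1.82×10⁻⁴)(490)/860 = 1.04×10⁻⁴ mol L⁻¹
[CrO₄²⁻] = (5.83×10⁻⁵)(370)/860 = 2.51×10⁻⁵ mol L⁻¹
Q = [Ba²⁺][CrO₄²⁻] = 2.60×10⁻⁹
Since Q (2.60×10⁻⁹) exceeds Ksp (1.11×10⁻¹⁰), BaCrO₄ will precipitate.

Yes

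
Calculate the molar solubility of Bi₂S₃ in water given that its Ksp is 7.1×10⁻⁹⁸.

1.5×10⁻²⁰ M

Bi₂S₃(s) ⇌ 2 Bi³⁺(aq) + 3 S²⁻(aq)
With molar solubility s: [Bi³⁺] = 2s, [S²⁻] = 3s.
Ksp = [Bi³⁺]^2[S²⁻]^3 = (2s)^2 · (3s)^3 = 108s^5
108s^5 = 7.1×10⁻⁹⁸  ⇒  s^5 = 6.6×10⁻¹⁰⁰
s = 1.5×10⁻²⁰ mol L⁻¹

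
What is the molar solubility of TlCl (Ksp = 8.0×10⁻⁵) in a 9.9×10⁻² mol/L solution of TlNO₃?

TlCl(s) ⇌ Tl⁺(aq) + Cl⁻(aq)
Tl⁺ is already present at 9.9×10⁻² mol/L. If s mol/L of TlCl dissolves, [Cl⁻] = s while [Tl⁺] ≈ 9.9×10⁻² mol/L.
Ksp = [Tl⁺][Cl⁻] = (9.9×10⁻²)s
s = 8.0×10⁻⁵ / (9.9×10⁻²) = 8.1×10⁻⁴
s = 8.1×10⁻⁴ mol/L

8.1×10⁻⁴ M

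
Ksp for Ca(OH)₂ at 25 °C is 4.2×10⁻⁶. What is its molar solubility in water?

Ca(OH)₂(s) ⇌ Ca²⁺(aq) + 2 OH⁻(aq)
If s mol/L of Ca(OH)₂ dissolves, [Ca²⁺] = s and [OH⁻] = 2s.
Ksp = [Ca²⁺][OH⁻]^2 = s · (2s)^2 = 4s^3
4s^3 = 4.2×10⁻⁶  ⇒  s^3 = 1.1×10⁻⁶
s = (1.1×10⁻⁶)^(1/3) = 1.0×10⁻² mol L⁻¹

1.0×10⁻² M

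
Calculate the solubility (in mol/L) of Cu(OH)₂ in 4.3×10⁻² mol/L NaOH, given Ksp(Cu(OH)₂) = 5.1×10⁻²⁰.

2.8×10⁻¹⁷ M

Cu(OH)₂(s) ⇌ Cu²⁺(aq) + 2 OH⁻(aq)
The solution already contains OH⁻ at 4.3×10⁻² mol/L. Let s be the molar solubility of Cu(OH)₂.
[OH⁻] ≈ 4.3×10⁻² mol/L (common ion dominates); [Cu²⁺] = s.
Ksp = [Cu²⁺][OH⁻]^2 = s(4.3×10⁻²)^2
s = 5.1×10⁻²⁰ / (4.3×10⁻²)^2 = 2.8×10⁻¹⁷
s = 2.8×10⁻¹⁷ mol/L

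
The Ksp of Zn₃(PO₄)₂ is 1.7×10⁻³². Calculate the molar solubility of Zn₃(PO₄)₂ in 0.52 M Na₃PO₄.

Zn₃(PO₄)₂(s) ⇌ 3 Zn²⁺(aq) + 2 PO₄³⁻(aq)
The solution already contains PO₄³⁻ at 0.52 M. Let s be the molar solubility of Zn₃(PO₄)₂.
[PO₄³⁻] ≈ 0.52 M (common ion dominates); [Zn²⁺] = 3s.
Ksp = [Zn²⁺]^3[PO₄³⁻]^2 = (3s)^3(0.52)^2
(3s)^3 = 1.7×10⁻³² / (0.52)^2 = 6.3×10⁻³²
s = 1.3×10⁻¹¹ M

1.3×10⁻¹¹ M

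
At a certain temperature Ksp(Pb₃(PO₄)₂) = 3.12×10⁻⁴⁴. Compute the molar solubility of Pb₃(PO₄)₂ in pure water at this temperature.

7.80×10⁻¹⁰ M

Pb₃(PO₄)₂(s) ⇌ 3 Pb²⁺(aq) + 2 PO₄³⁻(aq)
Let s be the molar solubility. Then [Pb²⁺] = 3s and [PO₄³⁻] = 2s.
Ksp = [Pb²⁺]^3[PO₄³⁻]^2 = (3s)^3 · (2s)^2 = 108s^5
108s^5 = 3.12×10⁻⁴⁴  ⇒  s^5 = 2.89×10⁻⁴⁶
Taking the 5th root, s = 7.80×10⁻¹⁰ M.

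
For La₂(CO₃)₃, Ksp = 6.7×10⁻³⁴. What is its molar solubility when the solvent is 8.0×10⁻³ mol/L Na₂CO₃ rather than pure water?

La₂(CO₃)₃(s) ⇌ 2 La³⁺(aq) + 3 CO₃²⁻(aq)
Let s be the solubility of La₂(CO₃)₃ here. The common ion gives [CO₃²⁻] ≈ 8.0×10⁻³ mol/L, and [La³⁺] = 2s.
Ksp = [La³⁺]^2[CO₃²⁻]^3 = (2s)^2(8.0×10⁻³)^3
(2s)^2 = 6.7×10⁻³⁴ / (8.0×10⁻³)^3 = 1.3×10⁻²⁷
s = 1.8×10⁻¹⁴ mol/L

1.8×10⁻¹⁴ M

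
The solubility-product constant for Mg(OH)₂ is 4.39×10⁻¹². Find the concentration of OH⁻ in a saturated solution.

Mg(OH)₂(s) ⇌ Mg²⁺(aq) + 2 OH⁻(aq)
Let s be the molar solubility. Then [Mg²⁺] = s and [OH⁻] = 2s.
Ksp = [Mg²⁺][OH⁻]^2 = s · (2s)^2 = 4s^3 = 4.39×10⁻¹²
s = 1.03×10⁻⁴ mol/L
[OH⁻] = 2s = 2.06×10⁻⁴ mol/L

2.06×10⁻⁴ M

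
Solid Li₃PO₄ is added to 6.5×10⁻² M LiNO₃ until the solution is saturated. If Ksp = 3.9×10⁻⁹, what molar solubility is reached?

1.4×10⁻⁵ M

Li₃PO₄(s) ⇌ 3 Li⁺(aq) + PO₄³⁻(aq)
Li⁺ is already present at 6.5×10⁻² M. If s mol/L of Li₃PO₄ dissolves, [PO₄³⁻] = s while [Li⁺] ≈ 6.5×10⁻² M.
Ksp = [Li⁺]^3[PO₄³⁻] = (6.5×10⁻²)^3s
s = 3.9×10⁻⁹ / (6.5×10⁻²)^3 = 1.4×10⁻⁵
s = 1.4×10⁻⁵ M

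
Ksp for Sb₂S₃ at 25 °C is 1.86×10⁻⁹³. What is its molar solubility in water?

1.11×10⁻¹⁹ M

Sb₂S₃(s) ⇌ 2 Sb³⁺(aq) + 3 S²⁻(aq)
With molar solubility s: [Sb³⁺] = 2s, [S²⁻] = 3s.
Ksp = [Sb³⁺]^2[S²⁻]^3 = (2s)^2 · (3s)^3 = 108s^5
108s^5 = 1.86×10⁻⁹³  ⇒  s^5 = 1.72×10⁻⁹⁵
Taking the 5th root, s = 1.11×10⁻¹⁹ M.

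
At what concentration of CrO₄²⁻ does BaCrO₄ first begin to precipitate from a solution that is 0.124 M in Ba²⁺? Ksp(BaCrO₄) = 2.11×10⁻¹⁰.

1.70×10⁻⁹ M

A salt starts to precipitate once the ion product Q reaches its Ksp.
BaCrO₄(s) ⇌ Ba²⁺(aq) + CrO₄²⁻(aq)
Ksp = [Ba²⁺][CrO₄²⁻] = [CrO₄²⁻](0.124)
[CrO₄²⁻] = 2.11×10⁻¹⁰ / (0.124) = 1.70×10⁻⁹
[CrO₄²⁻] = 1.70×10⁻⁹ M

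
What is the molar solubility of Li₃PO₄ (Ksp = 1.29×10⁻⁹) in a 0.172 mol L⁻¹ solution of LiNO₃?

Li₃PO₄(s) ⇌ 3 Li⁺(aq) + PO₄³⁻(aq)
Li⁺ is already present at 0.172 mol L⁻¹. If s mol/L of Li₃PO₄ dissolves, [PO₄³⁻] = s while [Li⁺] ≈ 0.172 mol L⁻¹.
Ksp = [Li⁺]^3[PO₄³⁻] = (0.172)^3s
s = 1.29×10⁻⁹ / (0.172)^3 = 2.54×10⁻⁷
s = 2.54×10⁻⁷ mol L⁻¹

2.54×10⁻⁷ M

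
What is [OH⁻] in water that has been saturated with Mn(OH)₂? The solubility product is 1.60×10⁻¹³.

6.84×10⁻⁵ M

Mn(OH)₂(s) ⇌ Mn²⁺(aq) + 2 OH⁻(aq)
Let s be the molar solubility. Then [Mn²⁺] = s and [OH⁻] = 2s.
Ksp = [Mn²⁺][OH⁻]^2 = s · (2s)^2 = 4s^3 = 1.60×10⁻¹³
s = 3.42×10⁻⁵ mol/L
[OH⁻] = 2s = 6.84×10⁻⁵ mol/L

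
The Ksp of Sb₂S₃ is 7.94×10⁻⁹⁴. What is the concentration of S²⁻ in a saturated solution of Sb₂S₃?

Sb₂S₃(s) ⇌ 2 Sb³⁺(aq) + 3 S²⁻(aq)
With molar solubility s: [Sb³⁺] = 2s, [S²⁻] = 3s.
Ksp = [Sb³⁺]^2[S²⁻]^3 = (2s)^2 · (3s)^3 = 108s^5 = 7.94×10⁻⁹⁴
s = 9.40×10⁻²⁰ mol L⁻¹
[S²⁻] = 3s = 2.82×10⁻¹⁹ mol L⁻¹

2.82×10⁻¹⁹ M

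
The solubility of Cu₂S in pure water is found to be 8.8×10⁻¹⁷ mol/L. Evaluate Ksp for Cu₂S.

Ksp = 2.7×10⁻⁴⁸

Cu₂S(s) ⇌ 2 Cu⁺(aq) + S²⁻(aq)
If s mol/L of Cu₂S dissolves, [Cu⁺] = 2s and [S²⁻] = s.
Ksp = [Cu⁺]^2[S²⁻] = (2s)^2 · s = 4s^3
Ksp = 4 × (8.8×10⁻¹⁷)^3 = 2.7×10⁻⁴⁸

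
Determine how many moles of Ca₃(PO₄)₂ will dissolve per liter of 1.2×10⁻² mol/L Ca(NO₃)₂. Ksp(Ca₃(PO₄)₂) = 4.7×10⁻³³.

2.6×10⁻¹⁴ M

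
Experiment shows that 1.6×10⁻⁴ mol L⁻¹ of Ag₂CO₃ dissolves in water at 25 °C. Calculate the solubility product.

Ag₂CO₃(s) ⇌ 2 Ag⁺(aq) + CO₃²⁻(aq)
With molar solubility s: [Ag⁺] = 2s, [CO₃²⁻] = s.
Ksp = [Ag⁺]^2[CO₃²⁻] = (2s)^2 · s = 4s^3
Ksp = 4 × (1.6×10⁻⁴)^3 = 1.6×10⁻¹¹

Ksp = 1.6×10⁻¹¹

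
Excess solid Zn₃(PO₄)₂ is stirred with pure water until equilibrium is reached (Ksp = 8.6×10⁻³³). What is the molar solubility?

Zn₃(PO₄)₂(s) ⇌ 3 Zn²⁺(aq) + 2 PO₄³⁻(aq)
For each mole of Zn₃(PO₄)₂ that dissolves per liter, [Zn²⁺] = 3s and [PO₄³⁻] = 2s; let s denote this solubility.
Ksp = [Zn²⁺]^3[PO₄³⁻]^2 = (3s)^3 · (2s)^2 = 108s^5
108s^5 = 8.6×10⁻³³  ⇒  s^5 = 8.0×10⁻³⁵
s = 1.5×10⁻⁷ M

1.5×10⁻⁷ M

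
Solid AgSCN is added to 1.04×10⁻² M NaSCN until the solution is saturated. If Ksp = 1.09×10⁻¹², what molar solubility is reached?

AgSCN(s) ⇌ Ag⁺(aq) + SCN⁻(aq)
SCN⁻ is already present at 1.04×10⁻² M. If s mol/L of AgSCN dissolves, [Ag⁺] = s while [SCN⁻] ≈ 1.04×10⁻² M.
Ksp = [Ag⁺][SCN⁻] = s(1.04×10⁻²)
s = 1.09×10⁻¹² / (1.04×10⁻²) = 1.05×10⁻¹⁰
s = 1.05×10⁻¹⁰ M

1.05×10⁻¹⁰ M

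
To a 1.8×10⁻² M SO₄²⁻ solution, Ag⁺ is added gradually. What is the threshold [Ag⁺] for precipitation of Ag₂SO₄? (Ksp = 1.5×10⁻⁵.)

2.9×10⁻² M

The threshold for precipitation is Q = Ksp.
Ag₂SO₄(s) ⇌ 2 Ag⁺(aq) + SO₄²⁻(aq)
Ksp = [Ag⁺]^2[SO₄²⁻] = [Ag⁺]^2(1.8×10⁻²)
[Ag⁺]^2 = 1.5×10⁻⁵ / (1.8×10⁻²) = 8.3×10⁻⁴
[Ag⁺] = 2.9×10⁻² M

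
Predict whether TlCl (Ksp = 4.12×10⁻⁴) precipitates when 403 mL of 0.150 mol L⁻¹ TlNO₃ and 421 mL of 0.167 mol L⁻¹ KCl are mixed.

Yes

The combined volume is 824 mL.
[Tl⁺] = (0.150)(403)/824 = 7.34×10⁻² mol L⁻¹
[Cl⁻] = (0.167)(421)/824 = 8.53×10⁻² mol L⁻¹
Q = [Tl⁺][Cl⁻] = 6.26×10⁻³
Because Q > Ksp (6.26×10⁻³ vs 4.12×10⁻⁴), a precipitate of TlCl forms.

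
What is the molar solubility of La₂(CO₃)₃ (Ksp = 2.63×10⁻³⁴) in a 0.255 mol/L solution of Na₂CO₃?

6.30×10⁻¹⁷ M

La₂(CO₃)₃(s) ⇌ 2 La³⁺(aq) + 3 CO₃²⁻(aq)
The solution already contains CO₃²⁻ at 0.255 mol/L. Let s be the molar solubility of La₂(CO₃)₃.
[CO₃²⁻] ≈ 0.255 mol/L (common ion dominates); [La³⁺] = 2s.
Ksp = [La³⁺]^2[CO₃²⁻]^3 = (2s)^2(0.255)^3
(2s)^2 = 2.63×10⁻³⁴ / (0.255)^3 = 1.59×10⁻³²
s = 6.30×10⁻¹⁷ mol/L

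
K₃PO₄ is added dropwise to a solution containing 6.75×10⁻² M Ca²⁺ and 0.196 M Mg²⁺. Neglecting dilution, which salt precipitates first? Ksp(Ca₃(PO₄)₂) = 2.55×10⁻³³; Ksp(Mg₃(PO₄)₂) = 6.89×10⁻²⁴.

The threshold for precipitation is Q = Ksp.
For Ca₃(PO₄)₂: [PO₄³⁻] = (Ksp/[Ca²⁺]^3)^(1/2) = 2.88×10⁻¹⁵ M
For Mg₃(PO₄)₂: [PO₄³⁻] = (Ksp/[Mg²⁺]^3)^(1/2) = 3.03×10⁻¹¹ M
The smaller threshold [PO₄³⁻] is reached first, so Ca₃(PO₄)₂ precipitates first.

Ca₃(PO₄)₂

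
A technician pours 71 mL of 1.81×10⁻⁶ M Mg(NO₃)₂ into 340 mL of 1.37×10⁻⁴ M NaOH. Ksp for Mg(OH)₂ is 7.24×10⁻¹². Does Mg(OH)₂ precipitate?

No

Total volume after mixing = 71 + 340 = 411 mL.
[Mg²⁺] = (1.81×10⁻⁶)(71)/411 = 3.13×10⁻⁷ M
[OH⁻] = (1.37×10⁻⁴)(340)/411 = 1.13×10⁻⁴ M
Q = [Mg²⁺][OH⁻]^2 = 4.02×10⁻¹⁵
Q < Ksp (4.02×10⁻¹⁵ vs 7.24×10⁻¹²); the solution remains unsaturated and no precipitate forms.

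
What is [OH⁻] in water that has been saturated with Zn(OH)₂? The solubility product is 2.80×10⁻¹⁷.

3.83×10⁻⁶ M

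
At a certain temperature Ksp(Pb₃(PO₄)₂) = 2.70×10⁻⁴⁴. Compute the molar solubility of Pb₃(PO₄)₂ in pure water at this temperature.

Pb₃(PO₄)₂(s) ⇌ 3 Pb²⁺(aq) + 2 PO₄³⁻(aq)
For each mole of Pb₃(PO₄)₂ that dissolves per liter, [Pb²⁺] = 3s and [PO₄³⁻] = 2s; let s denote this solubility.
Ksp = [Pb²⁺]^3[PO₄³⁻]^2 = (3s)^3 · (2s)^2 = 108s^5
108s^5 = 2.70×10⁻⁴⁴  ⇒  s^5 = 2.50×10⁻⁴⁶
Taking the 5th root, s = 7.58×10⁻¹⁰ mol/L.

7.58×10⁻¹⁰ M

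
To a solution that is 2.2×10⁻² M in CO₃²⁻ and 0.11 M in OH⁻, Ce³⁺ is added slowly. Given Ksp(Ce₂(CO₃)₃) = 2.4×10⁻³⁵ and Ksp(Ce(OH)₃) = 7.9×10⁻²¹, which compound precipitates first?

The threshold for precipitation is Q = Ksp.
For Ce₂(CO₃)₃: [Ce³⁺] = (Ksp/[CO₃²⁻]^3)^(1/2) = 1.5×10⁻¹⁵ M
For Ce(OH)₃: [Ce³⁺] = (Ksp/[OH⁻]^3) = 5.9×10⁻¹⁸ M
Ce(OH)₃ requires the lower [Ce³⁺], so it precipitates first.

Ce(OH)₃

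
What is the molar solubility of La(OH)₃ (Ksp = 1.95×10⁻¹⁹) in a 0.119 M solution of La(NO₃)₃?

La(OH)₃(s) ⇌ La³⁺(aq) + 3 OH⁻(aq)
La³⁺ is already present at 0.119 M. If s mol/L of La(OH)₃ dissolves, [OH⁻] = 3s while [La³⁺] ≈ 0.119 M.
Ksp = [La³⁺][OH⁻]^3 = (0.119)(3s)^3
(3s)^3 = 1.95×10⁻¹⁹ / (0.119) = 1.64×10⁻¹⁸
s = 3.93×10⁻⁷ M

3.93×10⁻⁷ M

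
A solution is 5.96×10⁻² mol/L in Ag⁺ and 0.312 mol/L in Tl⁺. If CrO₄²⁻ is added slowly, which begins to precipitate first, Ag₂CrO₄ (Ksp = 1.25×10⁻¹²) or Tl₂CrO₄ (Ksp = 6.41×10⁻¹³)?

Each salt precipitates once Q = Ksp for that salt.
For Ag₂CrO₄: [CrO₄²⁻] = (Ksp/[Ag⁺]^2) = 3.52×10⁻¹⁰ mol/L
For Tl₂CrO₄: [CrO₄²⁻] = (Ksp/[Tl⁺]^2) = 6.58×10⁻¹² mol/L
The smaller threshold [CrO₄²⁻] is reached first, so Tl₂CrO₄ precipitates first.

Tl₂CrO₄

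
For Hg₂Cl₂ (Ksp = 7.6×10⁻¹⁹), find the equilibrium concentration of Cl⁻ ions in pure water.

1.1×10⁻⁶ M

Hg₂Cl₂(s) ⇌ Hg₂²⁺(aq) + 2 Cl⁻(aq)
If s mol/L of Hg₂Cl₂ dissolves, [Hg₂²⁺] = s and [Cl⁻] = 2s.
Ksp = [Hg₂²⁺][Cl⁻]^2 = s · (2s)^2 = 4s^3 = 7.6×10⁻¹⁹
s = 5.7×10⁻⁷ M
[Cl⁻] = 2s = 1.1×10⁻⁶ M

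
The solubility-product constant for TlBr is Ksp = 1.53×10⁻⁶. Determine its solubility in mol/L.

1.24×10⁻³ M

TlBr(s) ⇌ Tl⁺(aq) + Br⁻(aq)
Call the molar solubility s, so that [Tl⁺] = s and [Br⁻] = s.
Ksp = [Tl⁺][Br⁻] = s · s = s^2
s^2 = 1.53×10⁻⁶
s = 1.24×10⁻³ mol/L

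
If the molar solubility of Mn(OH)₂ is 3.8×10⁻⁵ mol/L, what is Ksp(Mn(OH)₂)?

Ksp = 2.2×10⁻¹³

Mn(OH)₂(s) ⇌ Mn²⁺(aq) + 2 OH⁻(aq)
Let s be the molar solubility. Then [Mn²⁺] = s and [OH⁻] = 2s.
Ksp = [Mn²⁺][OH⁻]^2 = s · (2s)^2 = 4s^3
Ksp = 4 × (3.8×10⁻⁵)^3 = 2.2×10⁻¹³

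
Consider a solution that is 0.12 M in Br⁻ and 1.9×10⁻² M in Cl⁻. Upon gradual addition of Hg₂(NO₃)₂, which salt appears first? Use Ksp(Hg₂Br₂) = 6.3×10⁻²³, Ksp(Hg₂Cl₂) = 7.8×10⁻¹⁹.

A salt starts to precipitate once the ion product Q reaches its Ksp.
For Hg₂Br₂: [Hg₂²⁺] = (Ksp/[Br⁻]^2) = 4.4×10⁻²¹ M
For Hg₂Cl₂: [Hg₂²⁺] = (Ksp/[Cl⁻]^2) = 2.2×10⁻¹⁵ M
Since Hg₂Br₂ needs less Hg₂²⁺ to reach saturation, it precipitates first.

Hg₂Br₂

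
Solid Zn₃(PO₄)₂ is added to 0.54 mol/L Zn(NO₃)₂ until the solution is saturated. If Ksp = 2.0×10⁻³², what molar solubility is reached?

Zn₃(PO₄)₂(s) ⇌ 3 Zn²⁺(aq) + 2 PO₄³⁻(aq)
Let s be the solubility of Zn₃(PO₄)₂ here. The common ion gives [Zn²⁺] ≈ 0.54 mol/L, and [PO₄³⁻] = 2s.
Ksp = [Zn²⁺]^3[PO₄³⁻]^2 = (0.54)^3(2s)^2
(2s)^2 = 2.0×10⁻³² / (0.54)^3 = 1.3×10⁻³¹
s = 1.8×10⁻¹⁶ mol/L

1.8×10⁻¹⁶ M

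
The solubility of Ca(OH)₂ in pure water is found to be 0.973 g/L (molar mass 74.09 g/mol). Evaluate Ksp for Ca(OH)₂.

s = (0.973 g L⁻¹)/(74.09 g mol⁻¹) = 1.3133×10⁻² M
Ca(OH)₂(s) ⇌ Ca²⁺(aq) + 2 OH⁻(aq)
If s mol/L of Ca(OH)₂ dissolves, [Ca²⁺] = s and [OH⁻] = 2s.
Ksp = [Ca²⁺][OH⁻]^2 = s · (2s)^2 = 4s^3
Ksp = 4 × (1.3133×10⁻²)^3 = 9.06×10⁻⁶

Ksp = 9.06×10⁻⁶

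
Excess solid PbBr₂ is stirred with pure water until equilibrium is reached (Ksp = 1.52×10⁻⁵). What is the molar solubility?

1.56×10⁻² M

PbBr₂(s) ⇌ Pb²⁺(aq) + 2 Br⁻(aq)
With molar solubility s: [Pb²⁺] = s, [Br⁻] = 2s.
Ksp = [Pb²⁺][Br⁻]^2 = s · (2s)^2 = 4s^3
4s^3 = 1.52×10⁻⁵  ⇒  s^3 = 3.80×10⁻⁶
s = (3.80×10⁻⁶)^(1/3) = 1.56×10⁻² mol L⁻¹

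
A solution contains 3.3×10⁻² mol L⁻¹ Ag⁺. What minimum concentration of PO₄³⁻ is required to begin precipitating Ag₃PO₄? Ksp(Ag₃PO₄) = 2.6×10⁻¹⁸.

Precipitation of each salt begins when its ion product equals Ksp.
Ag₃PO₄(s) ⇌ 3 Ag⁺(aq) + PO₄³⁻(aq)
Ksp = [Ag⁺]^3[PO₄³⁻] = [PO₄³⁻](3.3×10⁻²)^3
[PO₄³⁻] = 2.6×10⁻¹⁸ / (3.3×10⁻²)^3 = 7.2×10⁻¹⁴
[PO₄³⁻] = 7.2×10⁻¹⁴ mol L⁻¹

7.2×10⁻¹⁴ M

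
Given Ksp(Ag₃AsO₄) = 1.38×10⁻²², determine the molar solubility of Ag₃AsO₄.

Ag₃AsO₄(s) ⇌ 3 Ag⁺(aq) + AsO₄³⁻(aq)
With molar solubility s: [Ag⁺] = 3s, [AsO₄³⁻] = s.
Ksp = [Ag⁺]^3[AsO₄³⁻] = (3s)^3 · s = 27s^4
27s^4 = 1.38×10⁻²²  ⇒  s^4 = 5.11×10⁻²⁴
s = (5.11×10⁻²⁴)^(1/4) = 1.50×10⁻⁶ M

1.50×10⁻⁶ M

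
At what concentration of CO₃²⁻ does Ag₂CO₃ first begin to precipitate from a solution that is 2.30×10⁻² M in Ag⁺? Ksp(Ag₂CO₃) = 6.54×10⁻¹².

1.24×10⁻⁸ M

Each salt precipitates once Q = Ksp for that salt.
Ag₂CO₃(s) ⇌ 2 Ag⁺(aq) + CO₃²⁻(aq)
Ksp = [Ag⁺]^2[CO₃²⁻] = [CO₃²⁻](2.30×10⁻²)^2
[CO₃²⁻] = 6.54×10⁻¹² / (2.30×10⁻²)^2 = 1.24×10⁻⁸
[CO₃²⁻] = 1.24×10⁻⁸ M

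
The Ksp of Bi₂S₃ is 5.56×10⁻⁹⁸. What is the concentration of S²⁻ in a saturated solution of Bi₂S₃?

Bi₂S₃(s) ⇌ 2 Bi³⁺(aq) + 3 S²⁻(aq)
For each mole of Bi₂S₃ that dissolves per liter, [Bi³⁺] = 2s and [S²⁻] = 3s; let s denote this solubility.
Ksp = [Bi³⁺]^2[S²⁻]^3 = (2s)^2 · (3s)^3 = 108s^5 = 5.56×10⁻⁹⁸
s = 1.39×10⁻²⁰ M
[S²⁻] = 3s = 4.16×10⁻²⁰ M

4.16×10⁻²⁰ M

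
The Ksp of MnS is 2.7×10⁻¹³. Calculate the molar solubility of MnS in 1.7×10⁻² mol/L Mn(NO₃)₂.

MnS(s) ⇌ Mn²⁺(aq) + S²⁻(aq)
Mn²⁺ is already present at 1.7×10⁻² mol/L. If s mol/L of MnS dissolves, [S²⁻] = s while [Mn²⁺] ≈ 1.7×10⁻² mol/L.
Ksp = [Mn²⁺][S²⁻] = (1.7×10⁻²)s
s = 2.7×10⁻¹³ / (1.7×10⁻²) = 1.6×10⁻¹¹
s = 1.6×10⁻¹¹ mol/L

1.6×10⁻¹¹ M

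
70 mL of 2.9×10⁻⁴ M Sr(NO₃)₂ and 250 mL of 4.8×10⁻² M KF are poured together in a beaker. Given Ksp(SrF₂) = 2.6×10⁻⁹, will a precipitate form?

Yes

After mixing, V = 70 mL + 250 mL = 320 mL.
[Sr²⁺] = (2.9×10⁻⁴)(70)/320 = 6.3×10⁻⁵ M
[F⁻] = (4.8×10⁻²)(250)/320 = 3.8×10⁻² M
Q = [Sr²⁺][F⁻]^2 = 8.9×10⁻⁸
Q = 8.9×10⁻⁸ > Ksp = 2.6×10⁻⁹, so the solution is supersaturated and SrF₂ precipitates.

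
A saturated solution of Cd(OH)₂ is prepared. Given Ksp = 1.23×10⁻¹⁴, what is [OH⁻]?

Cd(OH)₂(s) ⇌ Cd²⁺(aq) + 2 OH⁻(aq)
For each mole of Cd(OH)₂ that dissolves per liter, [Cd²⁺] = s and [OH⁻] = 2s; let s denote this solubility.
Ksp = [Cd²⁺][OH⁻]^2 = s · (2s)^2 = 4s^3 = 1.23×10⁻¹⁴
s = 1.45×10⁻⁵ mol/L
[OH⁻] = 2s = 2.91×10⁻⁵ mol/L

2.91×10⁻⁵ M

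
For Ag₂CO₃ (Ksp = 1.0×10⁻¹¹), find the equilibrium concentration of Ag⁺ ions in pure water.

2.7×10⁻⁴ M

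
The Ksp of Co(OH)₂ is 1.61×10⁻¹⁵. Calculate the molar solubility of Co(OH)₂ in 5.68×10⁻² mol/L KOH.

4.99×10⁻¹³ M

Co(OH)₂(s) ⇌ Co²⁺(aq) + 2 OH⁻(aq)
Let s be the solubility of Co(OH)₂ here. The common ion gives [OH⁻] ≈ 5.68×10⁻² mol/L, and [Co²⁺] = s.
Ksp = [Co²⁺][OH⁻]^2 = s(5.68×10⁻²)^2
s = 1.61×10⁻¹⁵ / (5.68×10⁻²)^2 = 4.99×10⁻¹³
s = 4.99×10⁻¹³ mol/L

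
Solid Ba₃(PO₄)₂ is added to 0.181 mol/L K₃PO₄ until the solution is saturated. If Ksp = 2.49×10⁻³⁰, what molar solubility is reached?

1.41×10⁻¹⁰ M

Ba₃(PO₄)₂(s) ⇌ 3 Ba²⁺(aq) + 2 PO₄³⁻(aq)
With PO₄³⁻ already at 0.181 mol/L and s small, take [PO₄³⁻] ≈ 0.181 mol/L and [Ba²⁺] = 3s.
Ksp = [Ba²⁺]^3[PO₄³⁻]^2 = (3s)^3(0.181)^2
(3s)^3 = 2.49×10⁻³⁰ / (0.181)^2 = 7.60×10⁻²⁹
s = 1.41×10⁻¹⁰ mol/L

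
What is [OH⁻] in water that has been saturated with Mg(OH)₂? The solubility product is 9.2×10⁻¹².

Mg(OH)₂(s) ⇌ Mg²⁺(aq) + 2 OH⁻(aq)
Call the molar solubility s, so that [Mg²⁺] = s and [OH⁻] = 2s.
Ksp = [Mg²⁺][OH⁻]^2 = s · (2s)^2 = 4s^3 = 9.2×10⁻¹²
s = 1.3×10⁻⁴ mol L⁻¹
[OH⁻] = 2s = 2.6×10⁻⁴ mol L⁻¹

2.6×10⁻⁴ M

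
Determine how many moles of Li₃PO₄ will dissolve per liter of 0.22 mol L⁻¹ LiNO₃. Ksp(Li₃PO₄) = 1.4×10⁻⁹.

1.3×10⁻⁷ M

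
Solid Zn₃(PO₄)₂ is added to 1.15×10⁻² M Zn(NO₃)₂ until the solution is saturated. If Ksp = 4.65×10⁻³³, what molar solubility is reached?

Zn₃(PO₄)₂(s) ⇌ 3 Zn²⁺(aq) + 2 PO₄³⁻(aq)
Let s be the solubility of Zn₃(PO₄)₂ here. The common ion gives [Zn²⁺] ≈ 1.15×10⁻² M, and [PO₄³⁻] = 2s.
Ksp = [Zn²⁺]^3[PO₄³⁻]^2 = (1.15×10⁻²)^3(2s)^2
(2s)^2 = 4.65×10⁻³³ / (1.15×10⁻²)^3 = 3.06×10⁻²⁷
s = 2.76×10⁻¹⁴ M

2.76×10⁻¹⁴ M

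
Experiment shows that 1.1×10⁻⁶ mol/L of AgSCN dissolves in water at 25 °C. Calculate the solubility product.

Ksp = 1.2×10⁻¹²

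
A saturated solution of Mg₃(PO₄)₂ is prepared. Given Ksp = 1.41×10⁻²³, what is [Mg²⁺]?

Mg₃(PO₄)₂(s) ⇌ 3 Mg²⁺(aq) + 2 PO₄³⁻(aq)
If s mol/L of Mg₃(PO₄)₂ dissolves, [Mg²⁺] = 3s and [PO₄³⁻] = 2s.
Ksp = [Mg²⁺]^3[PO₄³⁻]^2 = (3s)^3 · (2s)^2 = 108s^5 = 1.41×10⁻²³
s = 1.05×10⁻⁵ mol/L
[Mg²⁺] = 3s = 3.16×10⁻⁵ mol/L

3.16×10⁻⁵ M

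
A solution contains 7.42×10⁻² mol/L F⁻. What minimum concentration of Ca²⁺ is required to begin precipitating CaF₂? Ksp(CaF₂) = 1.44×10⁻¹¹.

Precipitation of each salt begins when its ion product equals Ksp.
CaF₂(s) ⇌ Ca²⁺(aq) + 2 F⁻(aq)
Ksp = [Ca²⁺][F⁻]^2 = [Ca²⁺](7.42×10⁻²)^2
[Ca²⁺] = 1.44×10⁻¹¹ / (7.42×10⁻²)^2 = 2.62×10⁻⁹
[Ca²⁺] = 2.62×10⁻⁹ mol/L

2.62×10⁻⁹ M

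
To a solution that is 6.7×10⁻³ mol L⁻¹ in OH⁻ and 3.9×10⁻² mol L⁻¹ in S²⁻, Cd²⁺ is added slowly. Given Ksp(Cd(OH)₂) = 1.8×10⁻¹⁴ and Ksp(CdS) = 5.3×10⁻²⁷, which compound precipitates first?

Precipitation of each salt begins when its ion product equals Ksp.
For Cd(OH)₂: [Cd²⁺] = (Ksp/[OH⁻]^2) = 4.0×10⁻¹⁰ mol L⁻¹
For CdS: [Cd²⁺] = (Ksp/[S²⁻]) = 1.4×10⁻²⁵ mol L⁻¹
The smaller threshold [Cd²⁺] is reached first, so CdS precipitates first.

CdS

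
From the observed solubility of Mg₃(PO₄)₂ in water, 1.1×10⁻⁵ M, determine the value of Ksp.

Ksp = 1.7×10⁻²³

Mg₃(PO₄)₂(s) ⇌ 3 Mg²⁺(aq) + 2 PO₄³⁻(aq)
Let s be the molar solubility. Then [Mg²⁺] = 3s and [PO₄³⁻] = 2s.
Ksp = [Mg²⁺]^3[PO₄³⁻]^2 = (3s)^3 · (2s)^2 = 108s^5
Ksp = 108 × (1.1×10⁻⁵)^5 = 1.7×10⁻²³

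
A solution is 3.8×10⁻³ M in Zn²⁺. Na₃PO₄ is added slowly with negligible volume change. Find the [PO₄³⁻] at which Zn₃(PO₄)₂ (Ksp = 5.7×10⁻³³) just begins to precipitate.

Each salt precipitates once Q = Ksp for that salt.
Zn₃(PO₄)₂(s) ⇌ 3 Zn²⁺(aq) + 2 PO₄³⁻(aq)
Ksp = [Zn²⁺]^3[PO₄³⁻]^2 = [PO₄³⁻]^2(3.8×10⁻³)^3
[PO₄³⁻]^2 = 5.7×10⁻³³ / (3.8×10⁻³)^3 = 1.0×10⁻²⁵
[PO₄³⁻] = 3.2×10⁻¹³ M

3.2×10⁻¹³ M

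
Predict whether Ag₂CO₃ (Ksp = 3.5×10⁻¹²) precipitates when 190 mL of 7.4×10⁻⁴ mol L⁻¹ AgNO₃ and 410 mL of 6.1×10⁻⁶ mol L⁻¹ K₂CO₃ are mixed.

After mixing, V = 190 mL + 410 mL = 600 mL.
[Ag⁺] = (7.4×10⁻⁴)(190)/600 = 2.3×10⁻⁴ mol L⁻¹
[CO₃²⁻] = (6.1×10⁻⁶)(410)/600 = 4.2×10⁻⁶ mol L⁻¹
Q = [Ag⁺]^2[CO₃²⁻] = 2.3×10⁻¹³
Since Q (2.3×10⁻¹³) is less than Ksp (3.5×10⁻¹²), no Ag₂CO₃ precipitates.

No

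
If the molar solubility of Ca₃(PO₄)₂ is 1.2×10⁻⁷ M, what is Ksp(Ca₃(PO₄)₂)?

Ksp = 2.7×10⁻³³

Ca₃(PO₄)₂(s) ⇌ 3 Ca²⁺(aq) + 2 PO₄³⁻(aq)
If s mol/L of Ca₃(PO₄)₂ dissolves, [Ca²⁺] = 3s and [PO₄³⁻] = 2s.
Ksp = [Ca²⁺]^3[PO₄³⁻]^2 = (3s)^3 · (2s)^2 = 108s^5
Ksp = 108 × (1.2×10⁻⁷)^5 = 2.7×10⁻³³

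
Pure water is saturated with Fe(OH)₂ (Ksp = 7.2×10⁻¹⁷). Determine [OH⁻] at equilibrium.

Fe(OH)₂(s) ⇌ Fe²⁺(aq) + 2 OH⁻(aq)
With molar solubility s: [Fe²⁺] = s, [OH⁻] = 2s.
Ksp = [Fe²⁺][OH⁻]^2 = s · (2s)^2 = 4s^3 = 7.2×10⁻¹⁷
s = 2.6×10⁻⁶ M
[OH⁻] = 2s = 5.2×10⁻⁶ M

5.2×10⁻⁶ M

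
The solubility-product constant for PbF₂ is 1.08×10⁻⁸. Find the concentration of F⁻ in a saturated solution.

2.78×10⁻³ M

PbF₂(s) ⇌ Pb²⁺(aq) + 2 F⁻(aq)
If s mol/L of PbF₂ dissolves, [Pb²⁺] = s and [F⁻] = 2s.
Ksp = [Pb²⁺][F⁻]^2 = s · (2s)^2 = 4s^3 = 1.08×10⁻⁸
s = 1.39×10⁻³ mol L⁻¹
[F⁻] = 2s = 2.78×10⁻³ mol L⁻¹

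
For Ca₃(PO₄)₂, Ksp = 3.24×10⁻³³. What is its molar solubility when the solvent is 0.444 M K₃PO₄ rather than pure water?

Ca₃(PO₄)₂(s) ⇌ 3 Ca²⁺(aq) + 2 PO₄³⁻(aq)
The solution already contains PO₄³⁻ at 0.444 M. Let s be the molar solubility of Ca₃(PO₄)₂.
[PO₄³⁻] ≈ 0.444 M (common ion dominates); [Ca²⁺] = 3s.
Ksp = [Ca²⁺]^3[PO₄³⁻]^2 = (3s)^3(0.444)^2
(3s)^3 = 3.24×10⁻³³ / (0.444)^2 = 1.64×10⁻³²
s = 8.47×10⁻¹² M

8.47×10⁻¹² M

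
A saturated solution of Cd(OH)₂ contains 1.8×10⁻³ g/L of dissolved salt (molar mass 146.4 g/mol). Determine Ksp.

Ksp = 7.4×10⁻¹⁵

s = (1.8×10⁻³ g L⁻¹)/(146.4 g mol⁻¹) = 1.230×10⁻⁵ M
Cd(OH)₂(s) ⇌ Cd²⁺(aq) + 2 OH⁻(aq)
With molar solubility s: [Cd²⁺] = s, [OH⁻] = 2s.
Ksp = [Cd²⁺][OH⁻]^2 = s · (2s)^2 = 4s^3
Ksp = 4 × (1.230×10⁻⁵)^3 = 7.4×10⁻¹⁵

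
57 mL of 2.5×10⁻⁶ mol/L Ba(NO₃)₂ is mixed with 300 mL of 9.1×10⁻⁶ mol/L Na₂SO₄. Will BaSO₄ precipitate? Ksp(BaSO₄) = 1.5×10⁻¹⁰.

After mixing, V = 57 mL + 300 mL = 357 mL.
[Ba²⁺] = (2.5×10⁻⁶)(57)/357 = 4.0×10⁻⁷ mol/L
[SO₄²⁻] = (9.1×10⁻⁶)(300)/357 = 7.6×10⁻⁶ mol/L
Q = [Ba²⁺][SO₄²⁻] = 3.1×10⁻¹²
Q = 3.1×10⁻¹² < Ksp = 1.5×10⁻¹⁰, so the solution is unsaturated and no precipitate forms.

No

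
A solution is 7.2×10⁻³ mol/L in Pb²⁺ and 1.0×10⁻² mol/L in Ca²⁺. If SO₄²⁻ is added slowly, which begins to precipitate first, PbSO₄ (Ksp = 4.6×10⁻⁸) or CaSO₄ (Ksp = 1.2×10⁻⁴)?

Precipitation of each salt begins when its ion product equals Ksp.
For PbSO₄: [SO₄²⁻] = (Ksp/[Pb²⁺]) = 6.4×10⁻⁶ mol/L
For CaSO₄: [SO₄²⁻] = (Ksp/[Ca²⁺]) = 1.2×10⁻² mol/L
Since PbSO₄ needs less SO₄²⁻ to reach saturation, it precipitates first.

PbSO₄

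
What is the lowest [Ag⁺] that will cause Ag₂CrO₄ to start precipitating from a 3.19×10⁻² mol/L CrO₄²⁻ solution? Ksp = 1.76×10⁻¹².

7.43×10⁻⁶ M

The threshold for precipitation is Q = Ksp.
Ag₂CrO₄(s) ⇌ 2 Ag⁺(aq) + CrO₄²⁻(aq)
Ksp = [Ag⁺]^2[CrO₄²⁻] = [Ag⁺]^2(3.19×10⁻²)
[Ag⁺]^2 = 1.76×10⁻¹² / (3.19×10⁻²) = 5.52×10⁻¹¹
[Ag⁺] = 7.43×10⁻⁶ mol/L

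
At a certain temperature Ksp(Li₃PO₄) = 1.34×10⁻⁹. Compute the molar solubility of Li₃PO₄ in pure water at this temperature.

2.65×10⁻³ M

Li₃PO₄(s) ⇌ 3 Li⁺(aq) + PO₄³⁻(aq)
If s mol/L of Li₃PO₄ dissolves, [Li⁺] = 3s and [PO₄³⁻] = s.
Ksp = [Li⁺]^3[PO₄³⁻] = (3s)^3 · s = 27s^4
27s^4 = 1.34×10⁻⁹  ⇒  s^4 = 4.96×10⁻¹¹
Taking the 4th root, s = 2.65×10⁻³ mol/L.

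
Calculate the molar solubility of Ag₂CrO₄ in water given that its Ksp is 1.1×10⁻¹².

Ag₂CrO₄(s) ⇌ 2 Ag⁺(aq) + CrO₄²⁻(aq)
Call the molar solubility s, so that [Ag⁺] = 2s and [CrO₄²⁻] = s.
Ksp = [Ag⁺]^2[CrO₄²⁻] = (2s)^2 · s = 4s^3
4s^3 = 1.1×10⁻¹²  ⇒  s^3 = 2.8×10⁻¹³
Taking the 3rd root, s = 6.5×10⁻⁵ mol/L.

6.5×10⁻⁵ M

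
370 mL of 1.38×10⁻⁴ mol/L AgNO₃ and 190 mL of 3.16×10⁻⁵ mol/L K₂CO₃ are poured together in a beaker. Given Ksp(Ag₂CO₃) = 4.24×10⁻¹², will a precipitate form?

No

After mixing, V = 370 mL + 190 mL = 560 mL.
[Ag⁺] = (1.38×10⁻⁴)(370)/560 = 9.12×10⁻⁵ mol/L
[CO₃²⁻] = (3.16×10⁻⁵)(190)/560 = 1.07×10⁻⁵ mol/L
Q = [Ag⁺]^2[CO₃²⁻] = 8.91×10⁻¹⁴
Q = 8.91×10⁻¹⁴ < Ksp = 4.24×10⁻¹², so the solution is unsaturated and no precipitate forms.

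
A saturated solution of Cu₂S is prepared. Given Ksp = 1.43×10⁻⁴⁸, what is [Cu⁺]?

1.42×10⁻¹⁶ M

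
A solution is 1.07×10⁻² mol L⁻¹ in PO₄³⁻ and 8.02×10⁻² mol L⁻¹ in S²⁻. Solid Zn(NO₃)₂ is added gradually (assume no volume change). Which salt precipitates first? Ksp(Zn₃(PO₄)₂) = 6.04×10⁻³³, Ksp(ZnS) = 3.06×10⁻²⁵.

ZnS

Precipitation of each salt begins when its ion product equals Ksp.
For Zn₃(PO₄)₂: [Zn²⁺] = (Ksp/[PO₄³⁻]^2)^(1/3) = 3.75×10⁻¹⁰ mol L⁻¹
For ZnS: [Zn²⁺] = (Ksp/[S²⁻]) = 3.82×10⁻²⁴ mol L⁻¹
ZnS requires the lower [Zn²⁺], so it precipitates first.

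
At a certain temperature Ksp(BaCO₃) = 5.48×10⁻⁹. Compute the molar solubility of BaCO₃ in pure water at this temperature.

7.40×10⁻⁵ M

BaCO₃(s) ⇌ Ba²⁺(aq) + CO₃²⁻(aq)
With molar solubility s: [Ba²⁺] = s, [CO₃²⁻] = s.
Ksp = [Ba²⁺][CO₃²⁻] = s · s = s^2
s^2 = 5.48×10⁻⁹
Taking the 2nd root, s = 7.40×10⁻⁵ M.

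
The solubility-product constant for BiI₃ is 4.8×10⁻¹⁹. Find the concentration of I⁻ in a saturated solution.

3.5×10⁻⁵ M

BiI₃(s) ⇌ Bi³⁺(aq) + 3 I⁻(aq)
Let s be the molar solubility. Then [Bi³⁺] = s and [I⁻] = 3s.
Ksp = [Bi³⁺][I⁻]^3 = s · (3s)^3 = 27s^4 = 4.8×10⁻¹⁹
s = 1.2×10⁻⁵ mol/L
[I⁻] = 3s = 3.5×10⁻⁵ mol/L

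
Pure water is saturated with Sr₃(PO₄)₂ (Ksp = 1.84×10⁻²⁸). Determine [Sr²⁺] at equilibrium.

3.34×10⁻⁶ M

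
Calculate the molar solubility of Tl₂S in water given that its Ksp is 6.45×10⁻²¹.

1.17×10⁻⁷ M

Tl₂S(s) ⇌ 2 Tl⁺(aq) + S²⁻(aq)
With molar solubility s: [Tl⁺] = 2s, [S²⁻] = s.
Ksp = [Tl⁺]^2[S²⁻] = (2s)^2 · s = 4s^3
4s^3 = 6.45×10⁻²¹  ⇒  s^3 = 1.61×10⁻²¹
s = 1.17×10⁻⁷ mol L⁻¹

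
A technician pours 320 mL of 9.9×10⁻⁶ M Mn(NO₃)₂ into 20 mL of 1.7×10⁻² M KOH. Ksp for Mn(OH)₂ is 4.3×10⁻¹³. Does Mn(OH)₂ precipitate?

Total volume after mixing = 320 + 20 = 340 mL.
[Mn²⁺] = (9.9×10⁻⁶)(320)/340 = 9.3×10⁻⁶ M
[OH⁻] = (1.7×10⁻²)(20)/340 = 1.0×10⁻³ M
Q = [Mn²⁺][OH⁻]^2 = 9.3×10⁻¹²
Q = 9.3×10⁻¹² > Ksp = 4.3×10⁻¹³, so the solution is supersaturated and Mn(OH)₂ precipitates.

Yes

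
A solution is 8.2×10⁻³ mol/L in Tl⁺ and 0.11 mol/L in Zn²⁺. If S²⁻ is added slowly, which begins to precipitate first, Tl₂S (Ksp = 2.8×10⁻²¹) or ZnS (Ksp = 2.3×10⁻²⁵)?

ZnS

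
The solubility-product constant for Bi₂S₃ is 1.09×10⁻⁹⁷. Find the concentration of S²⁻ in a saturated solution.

4.76×10⁻²⁰ M

Bi₂S₃(s) ⇌ 2 Bi³⁺(aq) + 3 S²⁻(aq)
With molar solubility s: [Bi³⁺] = 2s, [S²⁻] = 3s.
Ksp = [Bi³⁺]^2[S²⁻]^3 = (2s)^2 · (3s)^3 = 108s^5 = 1.09×10⁻⁹⁷
s = 1.59×10⁻²⁰ mol L⁻¹
[S²⁻] = 3s = 4.76×10⁻²⁰ mol L⁻¹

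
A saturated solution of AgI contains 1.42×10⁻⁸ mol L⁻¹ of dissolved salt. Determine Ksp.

AgI(s) ⇌ Ag⁺(aq) + I⁻(aq)
If s mol/L of AgI dissolves, [Ag⁺] = s and [I⁻] = s.
Ksp = [Ag⁺][I⁻] = s · s = s^2
Ksp = (1.42×10⁻⁸)^2 = 2.02×10⁻¹⁶

Ksp = 2.02×10⁻¹⁶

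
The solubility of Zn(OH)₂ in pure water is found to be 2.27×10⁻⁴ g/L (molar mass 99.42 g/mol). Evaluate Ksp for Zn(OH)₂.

s = (2.27×10⁻⁴ g L⁻¹)/(99.42 g mol⁻¹) = 2.2832×10⁻⁶ M
Zn(OH)₂(s) ⇌ Zn²⁺(aq) + 2 OH⁻(aq)
With molar solubility s: [Zn²⁺] = s, [OH⁻] = 2s.
Ksp = [Zn²⁺][OH⁻]^2 = s · (2s)^2 = 4s^3
Ksp = 4 × (2.2832×10⁻⁶)^3 = 4.76×10⁻¹⁷

Ksp = 4.76×10⁻¹⁷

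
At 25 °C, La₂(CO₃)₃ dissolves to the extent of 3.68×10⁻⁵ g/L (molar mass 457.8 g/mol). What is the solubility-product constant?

s = (3.68×10⁻⁵ g L⁻¹)/(457.8 g mol⁻¹) = 8.0384×10⁻⁸ M
La₂(CO₃)₃(s) ⇌ 2 La³⁺(aq) + 3 CO₃²⁻(aq)
Let s be the molar solubility. Then [La³⁺] = 2s and [CO₃²⁻] = 3s.
Ksp = [La³⁺]^2[CO₃²⁻]^3 = (2s)^2 · (3s)^3 = 108s^5
Ksp = 108 × (8.0384×10⁻⁸)^5 = 3.62×10⁻³⁴

Ksp = 3.62×10⁻³⁴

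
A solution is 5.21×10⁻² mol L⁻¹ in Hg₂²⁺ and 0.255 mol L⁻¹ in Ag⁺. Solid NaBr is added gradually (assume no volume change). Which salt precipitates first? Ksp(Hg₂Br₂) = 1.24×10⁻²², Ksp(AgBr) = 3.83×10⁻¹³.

AgBr

The threshold for precipitation is Q = Ksp.
For Hg₂Br₂: [Br⁻] = (Ksp/[Hg₂²⁺])^(1/2) = 4.88×10⁻¹¹ mol L⁻¹
For AgBr: [Br⁻] = (Ksp/[Ag⁺]) = 1.50×10⁻¹² mol L⁻¹
Since AgBr needs less Br⁻ to reach saturation, it precipitates first.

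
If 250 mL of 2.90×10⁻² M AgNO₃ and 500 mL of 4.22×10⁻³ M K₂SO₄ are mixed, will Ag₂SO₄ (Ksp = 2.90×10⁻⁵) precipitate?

No

After mixing, V = 250 mL + 500 mL = 750 mL.
[Ag⁺] = (2.90×10⁻²)(250)/750 = 9.67×10⁻³ M
[SO₄²⁻] = (4.22×10⁻³)(500)/750 = 2.81×10⁻³ M
Q = [Ag⁺]^2[SO₄²⁻] = 2.63×10⁻⁷
Q < Ksp (2.63×10⁻⁷ vs 2.90×10⁻⁵); the solution remains unsaturated and no precipitate forms.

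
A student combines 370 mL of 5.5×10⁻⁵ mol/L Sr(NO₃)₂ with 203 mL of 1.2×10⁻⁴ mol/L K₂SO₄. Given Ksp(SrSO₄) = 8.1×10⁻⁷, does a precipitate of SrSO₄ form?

After mixing, V = 370 mL + 203 mL = 573 mL.
[Sr²⁺] = (5.5×10⁻⁵)(370)/573 = 3.6×10⁻⁵ mol/L
[SO₄²⁻] = (1.2×10⁻⁴)(203)/573 = 4.3×10⁻⁵ mol/L
Q = [Sr²⁺][SO₄²⁻] = 1.5×10⁻⁹
Since Q (1.5×10⁻⁹) is less than Ksp (8.1×10⁻⁷), no SrSO₄ precipitates.

No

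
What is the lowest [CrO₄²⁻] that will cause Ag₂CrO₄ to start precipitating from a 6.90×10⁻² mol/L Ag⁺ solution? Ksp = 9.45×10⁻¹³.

1.98×10⁻¹⁰ M

The threshold for precipitation is Q = Ksp.
Ag₂CrO₄(s) ⇌ 2 Ag⁺(aq) + CrO₄²⁻(aq)
Ksp = [Ag⁺]^2[CrO₄²⁻] = [CrO₄²⁻](6.90×10⁻²)^2
[CrO₄²⁻] = 9.45×10⁻¹³ / (6.90×10⁻²)^2 = 1.98×10⁻¹⁰
[CrO₄²⁻] = 1.98×10⁻¹⁰ mol/L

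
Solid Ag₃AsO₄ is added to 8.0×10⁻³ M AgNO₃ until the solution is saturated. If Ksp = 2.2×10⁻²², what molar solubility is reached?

Ag₃AsO₄(s) ⇌ 3 Ag⁺(aq) + AsO₄³⁻(aq)
With Ag⁺ already at 8.0×10⁻³ M and s small, take [Ag⁺] ≈ 8.0×10⁻³ M and [AsO₄³⁻] = s.
Ksp = [Ag⁺]^3[AsO₄³⁻] = (8.0×10⁻³)^3s
s = 2.2×10⁻²² / (8.0×10⁻³)^3 = 4.3×10⁻¹⁶
s = 4.3×10⁻¹⁶ M

4.3×10⁻¹⁶ M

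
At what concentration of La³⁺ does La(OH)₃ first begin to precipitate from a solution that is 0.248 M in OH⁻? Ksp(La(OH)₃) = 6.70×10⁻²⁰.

4.39×10⁻¹⁸ M

A salt starts to precipitate once the ion product Q reaches its Ksp.
La(OH)₃(s) ⇌ La³⁺(aq) + 3 OH⁻(aq)
Ksp = [La³⁺][OH⁻]^3 = [La³⁺](0.248)^3
[La³⁺] = 6.70×10⁻²⁰ / (0.248)^3 = 4.39×10⁻¹⁸
[La³⁺] = 4.39×10⁻¹⁸ M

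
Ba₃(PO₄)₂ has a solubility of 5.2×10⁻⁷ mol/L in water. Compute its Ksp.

Ksp = 4.1×10⁻³⁰

Ba₃(PO₄)₂(s) ⇌ 3 Ba²⁺(aq) + 2 PO₄³⁻(aq)
With molar solubility s: [Ba²⁺] = 3s, [PO₄³⁻] = 2s.
Ksp = [Ba²⁺]^3[PO₄³⁻]^2 = (3s)^3 · (2s)^2 = 108s^5
Ksp = 108 × (5.2×10⁻⁷)^5 = 4.1×10⁻³⁰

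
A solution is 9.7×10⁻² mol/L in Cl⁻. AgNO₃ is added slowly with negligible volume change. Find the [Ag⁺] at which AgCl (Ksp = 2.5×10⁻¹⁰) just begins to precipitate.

2.6×10⁻⁹ M

Precipitation of each salt begins when its ion product equals Ksp.
AgCl(s) ⇌ Ag⁺(aq) + Cl⁻(aq)
Ksp = [Ag⁺][Cl⁻] = [Ag⁺](9.7×10⁻²)
[Ag⁺] = 2.5×10⁻¹⁰ / (9.7×10⁻²) = 2.6×10⁻⁹
[Ag⁺] = 2.6×10⁻⁹ mol/L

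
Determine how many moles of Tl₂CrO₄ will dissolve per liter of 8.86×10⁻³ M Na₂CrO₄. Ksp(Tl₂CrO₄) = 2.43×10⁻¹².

Tl₂CrO₄(s) ⇌ 2 Tl⁺(aq) + CrO₄²⁻(aq)
With CrO₄²⁻ already at 8.86×10⁻³ M and s small, take [CrO₄²⁻] ≈ 8.86×10⁻³ M and [Tl⁺] = 2s.
Ksp = [Tl⁺]^2[CrO₄²⁻] = (2s)^2(8.86×10⁻³)
(2s)^2 = 2.43×10⁻¹² / (8.86×10⁻³) = 2.74×10⁻¹⁰
s = 8.28×10⁻⁶ M

8.28×10⁻⁶ M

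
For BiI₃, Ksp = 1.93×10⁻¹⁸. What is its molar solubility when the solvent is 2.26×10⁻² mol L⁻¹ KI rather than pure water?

1.67×10⁻¹³ M

BiI₃(s) ⇌ Bi³⁺(aq) + 3 I⁻(aq)
The solution already contains I⁻ at 2.26×10⁻² mol L⁻¹. Let s be the molar solubility of BiI₃.
[I⁻] ≈ 2.26×10⁻² mol L⁻¹ (common ion dominates); [Bi³⁺] = s.
Ksp = [Bi³⁺][I⁻]^3 = s(2.26×10⁻²)^3
s = 1.93×10⁻¹⁸ / (2.26×10⁻²)^3 = 1.67×10⁻¹³
s = 1.67×10⁻¹³ mol L⁻¹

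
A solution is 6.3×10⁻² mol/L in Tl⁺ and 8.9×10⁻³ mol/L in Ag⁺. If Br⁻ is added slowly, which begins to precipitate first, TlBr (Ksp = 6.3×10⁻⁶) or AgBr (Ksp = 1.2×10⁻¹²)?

AgBr

Each salt precipitates once Q = Ksp for that salt.
For TlBr: [Br⁻] = (Ksp/[Tl⁺]) = 1.0×10⁻⁴ mol/L
For AgBr: [Br⁻] = (Ksp/[Ag⁺]) = 1.3×10⁻¹⁰ mol/L
AgBr requires the lower [Br⁻], so it precipitates first.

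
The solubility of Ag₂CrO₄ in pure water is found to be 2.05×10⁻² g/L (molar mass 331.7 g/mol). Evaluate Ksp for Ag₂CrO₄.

Convert to molarity: s = 2.05×10⁻² / 331.7 = 6.1803×10⁻⁵ mol/L
Ag₂CrO₄(s) ⇌ 2 Ag⁺(aq) + CrO₄²⁻(aq)
If s mol/L of Ag₂CrO₄ dissolves, [Ag⁺] = 2s and [CrO₄²⁻] = s.
Ksp = [Ag⁺]^2[CrO₄²⁻] = (2s)^2 · s = 4s^3
Ksp = 4 × (6.1803×10⁻⁵)^3 = 9.44×10⁻¹³

Ksp = 9.44×10⁻¹³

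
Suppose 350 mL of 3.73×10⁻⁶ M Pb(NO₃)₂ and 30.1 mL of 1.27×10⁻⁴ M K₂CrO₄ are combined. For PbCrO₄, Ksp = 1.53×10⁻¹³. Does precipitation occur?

Yes

Total volume after mixing = 350 + 30.1 = 380.1 mL.
[Pb²⁺] = (3.73×10⁻⁶)(350)/380.1 = 3.43×10⁻⁶ M
[CrO₄²⁻] = (1.27×10⁻⁴)(30.1)/380.1 = 1.01×10⁻⁵ M
Q = [Pb²⁺][CrO₄²⁻] = 3.45×10⁻¹¹
Q = 3.45×10⁻¹¹ > Ksp = 1.53×10⁻¹³, so the solution is supersaturated and PbCrO₄ precipitates.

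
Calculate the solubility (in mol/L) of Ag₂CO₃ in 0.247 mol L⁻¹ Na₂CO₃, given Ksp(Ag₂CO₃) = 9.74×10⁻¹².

Ag₂CO₃(s) ⇌ 2 Ag⁺(aq) + CO₃²⁻(aq)
CO₃²⁻ is already present at 0.247 mol L⁻¹. If s mol/L of Ag₂CO₃ dissolves, [Ag⁺] = 2s while [CO₃²⁻] ≈ 0.247 mol L⁻¹.
Ksp = [Ag⁺]^2[CO₃²⁻] = (2s)^2(0.247)
(2s)^2 = 9.74×10⁻¹² / (0.247) = 3.94×10⁻¹¹
s = 3.14×10⁻⁶ mol L⁻¹

3.14×10⁻⁶ M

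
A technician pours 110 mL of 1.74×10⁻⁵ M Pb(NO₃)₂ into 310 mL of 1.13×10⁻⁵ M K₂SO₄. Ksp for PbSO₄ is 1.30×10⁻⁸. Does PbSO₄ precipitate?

No

The combined volume is 420 mL.
[Pb²⁺] = (1.74×10⁻⁵)(110)/420 = 4.56×10⁻⁶ M
[SO₄²⁻] = (1.13×10⁻⁵)(310)/420 = 8.34×10⁻⁶ M
Q = [Pb²⁺][SO₄²⁻] = 3.80×10⁻¹¹
Since Q (3.80×10⁻¹¹) is less than Ksp (1.30×10⁻⁸), no PbSO₄ precipitates.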